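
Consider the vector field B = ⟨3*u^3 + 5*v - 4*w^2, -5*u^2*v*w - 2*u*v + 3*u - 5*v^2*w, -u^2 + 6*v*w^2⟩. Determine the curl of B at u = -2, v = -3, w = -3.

(39, 20, 184)

(∇×B)₁ = ∂B₃/∂v − ∂B₂/∂w = 5*u^2*v + 5*v^2 + 6*w^2
(∇×B)₂ = ∂B₁/∂w − ∂B₃/∂u = 2*u - 8*w
(∇×B)₃ = ∂B₂/∂u − ∂B₁/∂v = -10*u*v*w - 2*v - 2
∇×B = (5*u^2*v + 5*v^2 + 6*w^2, 2*u - 8*w, -10*u*v*w - 2*v - 2)
At (-2, -3, -3): (39, 20, 184).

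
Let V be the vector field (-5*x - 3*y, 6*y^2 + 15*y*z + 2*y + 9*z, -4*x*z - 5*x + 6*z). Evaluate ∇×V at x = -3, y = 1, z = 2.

(∇×V)₁ = ∂V₃/∂y − ∂V₂/∂z = -15*y - 9
(∇×V)₂ = ∂V₁/∂z − ∂V₃/∂x = 4*z + 5
(∇×V)₃ = ∂V₂/∂x − ∂V₁/∂y = 3
∇×V = (-15*y - 9, 4*z + 5, 3)
At (-3, 1, 2): (-24, 13, 3).

(-24, 13, 3)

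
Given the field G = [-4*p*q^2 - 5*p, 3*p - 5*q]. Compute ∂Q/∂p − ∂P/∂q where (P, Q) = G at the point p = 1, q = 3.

∂G₂/∂p = 3
∂G₁/∂q = -8*p*q
Scalar curl = 8*p*q + 3
At (1, 3): 27.

27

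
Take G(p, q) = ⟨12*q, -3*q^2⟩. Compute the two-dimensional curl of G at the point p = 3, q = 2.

-12

∂G₂/∂p = 0
∂G₁/∂q = 12
Scalar curl = -12
At (3, 2): -12.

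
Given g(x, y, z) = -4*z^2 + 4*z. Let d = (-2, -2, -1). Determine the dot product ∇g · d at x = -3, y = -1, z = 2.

∂g/∂x = 0
∂g/∂y = 0
∂g/∂z = -8*z + 4
∇g at (-3, -1, 2) = (0, 0, -12)
∇g · d = (0)(-2) + (0)(-2) + (-12)(-1) = 12

12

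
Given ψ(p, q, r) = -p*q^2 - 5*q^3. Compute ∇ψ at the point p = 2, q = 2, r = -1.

(-4, -68, 0)

∂ψ/∂p = -q^2
∂ψ/∂q = -2*p*q - 15*q^2
∂ψ/∂r = 0
∇ψ = (-q^2, -2*p*q - 15*q^2, 0)
At (2, 2, -1): (-4, -68, 0).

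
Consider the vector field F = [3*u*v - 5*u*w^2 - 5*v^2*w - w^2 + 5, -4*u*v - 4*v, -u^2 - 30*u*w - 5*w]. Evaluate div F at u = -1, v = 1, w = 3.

-17

∂F₁/∂u = 3*v - 5*w^2
∂F₂/∂v = -4*u - 4
∂F₃/∂w = -30*u - 5
∇·F = -34*u + 3*v - 5*w^2 - 9
At (-1, 1, 3): -17.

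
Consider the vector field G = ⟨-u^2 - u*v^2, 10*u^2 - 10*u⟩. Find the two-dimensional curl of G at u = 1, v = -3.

4

∂G₂/∂u = 20*u - 10
∂G₁/∂v = -2*u*v
Scalar curl = 2*u*v + 20*u - 10
At (1, -3): 4.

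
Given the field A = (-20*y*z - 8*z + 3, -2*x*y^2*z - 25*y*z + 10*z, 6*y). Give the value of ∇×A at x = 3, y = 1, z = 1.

(∇×A)₁ = ∂A₃/∂y − ∂A₂/∂z = 2*x*y^2 + 25*y - 4
(∇×A)₂ = ∂A₁/∂z − ∂A₃/∂x = -20*y - 8
(∇×A)₃ = ∂A₂/∂x − ∂A₁/∂y = -2*y^2*z + 20*z
∇×A = (2*x*y^2 + 25*y - 4, -20*y - 8, -2*y^2*z + 20*z)
At (3, 1, 1): (27, -28, 18).

(27, -28, 18)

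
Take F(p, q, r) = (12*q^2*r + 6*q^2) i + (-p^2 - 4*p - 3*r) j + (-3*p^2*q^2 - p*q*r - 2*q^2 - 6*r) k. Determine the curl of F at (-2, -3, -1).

(∇×F)₁ = ∂F₃/∂q − ∂F₂/∂r = -6*p^2*q - p*r - 4*q + 3
(∇×F)₂ = ∂F₁/∂r − ∂F₃/∂p = 6*p*q^2 + 12*q^2 + q*r
(∇×F)₃ = ∂F₂/∂p − ∂F₁/∂q = -2*p - 24*q*r - 12*q - 4
∇×F = (-6*p^2*q - p*r - 4*q + 3, 6*p*q^2 + 12*q^2 + q*r, -2*p - 24*q*r - 12*q - 4)
At (-2, -3, -1): (85, 3, -36).

(85, 3, -36)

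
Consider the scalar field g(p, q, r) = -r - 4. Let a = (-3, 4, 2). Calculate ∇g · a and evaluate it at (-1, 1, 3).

-2

∂g/∂p = 0
∂g/∂q = 0
∂g/∂r = -1
∇g at (-1, 1, 3) = (0, 0, -1)
∇g · a = (0)(-3) + (0)(4) + (-1)(2) = -2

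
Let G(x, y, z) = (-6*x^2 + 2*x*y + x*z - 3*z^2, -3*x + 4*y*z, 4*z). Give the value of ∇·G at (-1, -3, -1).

∂G₁/∂x = -12*x + 2*y + z
∂G₂/∂y = 4*z
∂G₃/∂z = 4
∇·G = -12*x + 2*y + 5*z + 4
At (-1, -3, -1): 5.

5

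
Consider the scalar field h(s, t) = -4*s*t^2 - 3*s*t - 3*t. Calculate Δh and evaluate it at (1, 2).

∂²h/∂s² = 0
∂²h/∂t² = -8*s
∇²h = -8*s
At (1, 2): -8.

-8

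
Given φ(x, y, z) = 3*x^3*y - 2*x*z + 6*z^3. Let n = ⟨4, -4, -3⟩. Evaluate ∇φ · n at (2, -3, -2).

-716

∂φ/∂x = 9*x^2*y - 2*z
∂φ/∂y = 3*x^3
∂φ/∂z = -2*x + 18*z^2
∇φ at (2, -3, -2) = (-104, 24, 68)
∇φ · n = (-104)(4) + (24)(-4) + (68)(-3) = -716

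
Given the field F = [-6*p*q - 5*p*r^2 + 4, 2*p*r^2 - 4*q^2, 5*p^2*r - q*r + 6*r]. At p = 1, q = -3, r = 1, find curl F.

(-5, -20, 8)

(∇×F)₁ = ∂F₃/∂q − ∂F₂/∂r = -4*p*r - r
(∇×F)₂ = ∂F₁/∂r − ∂F₃/∂p = -20*p*r
(∇×F)₃ = ∂F₂/∂p − ∂F₁/∂q = 6*p + 2*r^2
∇×F = (-4*p*r - r, -20*p*r, 6*p + 2*r^2)
At (1, -3, 1): (-5, -20, 8).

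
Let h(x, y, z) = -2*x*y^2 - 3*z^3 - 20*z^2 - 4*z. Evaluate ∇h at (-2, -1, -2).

∂h/∂x = -2*y^2
∂h/∂y = -4*x*y
∂h/∂z = -9*z^2 - 40*z - 4
∇h = (-2*y^2, -4*x*y, -9*z^2 - 40*z - 4)
At (-2, -1, -2): (-2, -8, 40).

(-2, -8, 40)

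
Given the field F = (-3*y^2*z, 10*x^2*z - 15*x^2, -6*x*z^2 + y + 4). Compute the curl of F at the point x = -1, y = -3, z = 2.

(-9, -3, -46)

(∇×F)₁ = ∂F₃/∂y − ∂F₂/∂z = -10*x^2 + 1
(∇×F)₂ = ∂F₁/∂z − ∂F₃/∂x = -3*y^2 + 6*z^2
(∇×F)₃ = ∂F₂/∂x − ∂F₁/∂y = 20*x*z - 30*x + 6*y*z
∇×F = (-10*x^2 + 1, -3*y^2 + 6*z^2, 20*x*z - 30*x + 6*y*z)
At (-1, -3, 2): (-9, -3, -46).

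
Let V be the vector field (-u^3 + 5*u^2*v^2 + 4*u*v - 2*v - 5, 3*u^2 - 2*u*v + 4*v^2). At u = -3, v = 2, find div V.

-117

∂V₁/∂u = -3*u^2 + 10*u*v^2 + 4*v
∂V₂/∂v = -2*u + 8*v
∇·V = -3*u^2 + 10*u*v^2 - 2*u + 12*v
At (-3, 2): -117.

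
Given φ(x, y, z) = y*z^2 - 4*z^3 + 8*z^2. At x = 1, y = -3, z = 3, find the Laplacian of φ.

∂²φ/∂x² = 0
∂²φ/∂y² = 0
∂²φ/∂z² = 2*(y - 12*z + 8)
∇²φ = 2*y - 24*z + 16
At (1, -3, 3): -62.

-62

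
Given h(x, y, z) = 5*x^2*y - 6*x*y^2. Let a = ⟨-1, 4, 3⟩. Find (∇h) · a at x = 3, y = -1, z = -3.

∂h/∂x = 10*x*y - 6*y^2
∂h/∂y = 5*x^2 - 12*x*y
∂h/∂z = 0
∇h at (3, -1, -3) = (-36, 81, 0)
∇h · a = (-36)(-1) + (81)(4) + (0)(3) = 360

360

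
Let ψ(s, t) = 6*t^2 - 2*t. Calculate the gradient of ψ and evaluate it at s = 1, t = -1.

(0, -14)

∂ψ/∂s = 0
∂ψ/∂t = 12*t - 2
∇ψ = (0, 12*t - 2)
At (1, -1): (0, -14).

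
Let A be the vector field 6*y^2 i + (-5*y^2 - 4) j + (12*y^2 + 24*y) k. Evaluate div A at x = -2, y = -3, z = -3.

∂A₁/∂x = 0
∂A₂/∂y = -10*y
∂A₃/∂z = 0
∇·A = -10*y
At (-2, -3, -3): 30.

30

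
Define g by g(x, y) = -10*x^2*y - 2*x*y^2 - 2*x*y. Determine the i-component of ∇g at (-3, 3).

(∇g)_1 = ∂g/∂x = -20*x*y - 2*y^2 - 2*y
At (-3, 3): 156.

156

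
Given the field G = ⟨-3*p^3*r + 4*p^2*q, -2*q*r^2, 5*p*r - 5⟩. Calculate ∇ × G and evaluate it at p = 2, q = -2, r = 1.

(-8, -29, -16)

(∇×G)₁ = ∂G₃/∂q − ∂G₂/∂r = 4*q*r
(∇×G)₂ = ∂G₁/∂r − ∂G₃/∂p = -3*p^3 - 5*r
(∇×G)₃ = ∂G₂/∂p − ∂G₁/∂q = -4*p^2
∇×G = (4*q*r, -3*p^3 - 5*r, -4*p^2)
At (2, -2, 1): (-8, -29, -16).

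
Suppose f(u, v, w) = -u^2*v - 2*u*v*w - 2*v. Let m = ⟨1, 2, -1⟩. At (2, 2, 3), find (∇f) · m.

∂f/∂u = -2*u*v - 2*v*w
∂f/∂v = -u^2 - 2*u*w - 2
∂f/∂w = -2*u*v
∇f at (2, 2, 3) = (-20, -18, -8)
∇f · m = (-20)(1) + (-18)(2) + (-8)(-1) = -48

-48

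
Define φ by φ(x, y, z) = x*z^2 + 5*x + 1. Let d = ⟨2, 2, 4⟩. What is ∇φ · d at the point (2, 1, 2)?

∂φ/∂x = z^2 + 5
∂φ/∂y = 0
∂φ/∂z = 2*x*z
∇φ at (2, 1, 2) = (9, 0, 8)
∇φ · d = (9)(2) + (0)(2) + (8)(4) = 50

50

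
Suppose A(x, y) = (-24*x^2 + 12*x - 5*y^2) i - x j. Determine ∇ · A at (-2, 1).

∂A₁/∂x = -48*x + 12
∂A₂/∂y = 0
∇·A = -48*x + 12
At (-2, 1): 108.

108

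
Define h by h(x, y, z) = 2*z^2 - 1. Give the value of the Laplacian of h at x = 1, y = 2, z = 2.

∂²h/∂x² = 0
∂²h/∂y² = 0
∂²h/∂z² = 4
∇²h = 4
At (1, 2, 2): 4.

4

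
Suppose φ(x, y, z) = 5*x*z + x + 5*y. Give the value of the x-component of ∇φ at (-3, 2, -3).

(∇φ)_1 = ∂φ/∂x = 5*z + 1
At (-3, 2, -3): -14.

-14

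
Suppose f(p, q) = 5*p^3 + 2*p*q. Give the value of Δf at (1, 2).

∂²f/∂p² = 30*p
∂²f/∂q² = 0
∇²f = 30*p
At (1, 2): 30.

30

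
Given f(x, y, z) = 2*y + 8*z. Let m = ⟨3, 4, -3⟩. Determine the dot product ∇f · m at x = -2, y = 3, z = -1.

∂f/∂x = 0
∂f/∂y = 2
∂f/∂z = 8
∇f at (-2, 3, -1) = (0, 2, 8)
∇f · m = (0)(3) + (2)(4) + (8)(-3) = -16

-16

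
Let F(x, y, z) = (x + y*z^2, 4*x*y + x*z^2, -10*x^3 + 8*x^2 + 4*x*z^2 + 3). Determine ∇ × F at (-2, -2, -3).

(-12, 128, -8)

(∇×F)₁ = ∂F₃/∂y − ∂F₂/∂z = -2*x*z
(∇×F)₂ = ∂F₁/∂z − ∂F₃/∂x = 30*x^2 - 16*x + 2*y*z - 4*z^2
(∇×F)₃ = ∂F₂/∂x − ∂F₁/∂y = 4*y
∇×F = (-2*x*z, 30*x^2 - 16*x + 2*y*z - 4*z^2, 4*y)
At (-2, -2, -3): (-12, 128, -8).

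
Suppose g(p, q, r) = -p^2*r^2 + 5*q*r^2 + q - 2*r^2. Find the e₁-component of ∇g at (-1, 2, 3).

(∇g)_1 = ∂g/∂p = -2*p*r^2
At (-1, 2, 3): 18.

18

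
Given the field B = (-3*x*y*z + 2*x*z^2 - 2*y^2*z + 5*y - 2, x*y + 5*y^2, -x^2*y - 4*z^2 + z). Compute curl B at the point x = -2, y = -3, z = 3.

(∇×B)₁ = ∂B₃/∂y − ∂B₂/∂z = -x^2
(∇×B)₂ = ∂B₁/∂z − ∂B₃/∂x = -x*y + 4*x*z - 2*y^2
(∇×B)₃ = ∂B₂/∂x − ∂B₁/∂y = 3*x*z + 4*y*z + y - 5
∇×B = (-x^2, -x*y + 4*x*z - 2*y^2, 3*x*z + 4*y*z + y - 5)
At (-2, -3, 3): (-4, -48, -62).

(-4, -48, -62)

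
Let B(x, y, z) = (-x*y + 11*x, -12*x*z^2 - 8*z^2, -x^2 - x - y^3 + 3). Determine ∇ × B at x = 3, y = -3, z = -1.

(∇×B)₁ = ∂B₃/∂y − ∂B₂/∂z = 24*x*z - 3*y^2 + 16*z
(∇×B)₂ = ∂B₁/∂z − ∂B₃/∂x = 2*x + 1
(∇×B)₃ = ∂B₂/∂x − ∂B₁/∂y = x - 12*z^2
∇×B = (24*x*z - 3*y^2 + 16*z, 2*x + 1, x - 12*z^2)
At (3, -3, -1): (-115, 7, -9).

(-115, 7, -9)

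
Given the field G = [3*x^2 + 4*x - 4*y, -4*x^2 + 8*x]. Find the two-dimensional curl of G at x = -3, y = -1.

∂G₂/∂x = -8*x + 8
∂G₁/∂y = -4
Scalar curl = -8*x + 12
At (-3, -1): 36.

36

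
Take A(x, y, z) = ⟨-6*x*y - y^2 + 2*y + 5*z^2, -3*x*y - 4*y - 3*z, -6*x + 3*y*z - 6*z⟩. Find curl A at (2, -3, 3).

(∇×A)₁ = ∂A₃/∂y − ∂A₂/∂z = 3*z + 3
(∇×A)₂ = ∂A₁/∂z − ∂A₃/∂x = 10*z + 6
(∇×A)₃ = ∂A₂/∂x − ∂A₁/∂y = 6*x - y - 2
∇×A = (3*z + 3, 10*z + 6, 6*x - y - 2)
At (2, -3, 3): (12, 36, 13).

(12, 36, 13)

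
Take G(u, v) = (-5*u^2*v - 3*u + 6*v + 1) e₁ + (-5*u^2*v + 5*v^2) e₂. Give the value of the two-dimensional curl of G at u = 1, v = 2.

-21

∂G₂/∂u = -10*u*v
∂G₁/∂v = -5*u^2 + 6
Scalar curl = 5*u^2 - 10*u*v - 6
At (1, 2): -21.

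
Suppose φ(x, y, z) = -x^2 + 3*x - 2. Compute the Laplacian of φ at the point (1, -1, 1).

-2

∂²φ/∂x² = -2
∂²φ/∂y² = 0
∂²φ/∂z² = 0
∇²φ = -2
At (1, -1, 1): -2.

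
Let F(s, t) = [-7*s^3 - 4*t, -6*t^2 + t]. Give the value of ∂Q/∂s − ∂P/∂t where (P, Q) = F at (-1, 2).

∂F₂/∂s = 0
∂F₁/∂t = -4
Scalar curl = 4
At (-1, 2): 4.

4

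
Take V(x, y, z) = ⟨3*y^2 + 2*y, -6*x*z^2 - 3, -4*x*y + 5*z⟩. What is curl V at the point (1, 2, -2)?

(-28, 8, -38)

(∇×V)₁ = ∂V₃/∂y − ∂V₂/∂z = 12*x*z - 4*x
(∇×V)₂ = ∂V₁/∂z − ∂V₃/∂x = 4*y
(∇×V)₃ = ∂V₂/∂x − ∂V₁/∂y = -6*y - 6*z^2 - 2
∇×V = (12*x*z - 4*x, 4*y, -6*y - 6*z^2 - 2)
At (1, 2, -2): (-28, 8, -38).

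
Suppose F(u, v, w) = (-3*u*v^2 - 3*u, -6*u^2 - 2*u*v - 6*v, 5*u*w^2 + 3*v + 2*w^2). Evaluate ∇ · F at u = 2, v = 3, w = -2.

∂F₁/∂u = -3*v^2 - 3
∂F₂/∂v = -2*u - 6
∂F₃/∂w = 10*u*w + 4*w
∇·F = 10*u*w - 2*u - 3*v^2 + 4*w - 9
At (2, 3, -2): -88.

-88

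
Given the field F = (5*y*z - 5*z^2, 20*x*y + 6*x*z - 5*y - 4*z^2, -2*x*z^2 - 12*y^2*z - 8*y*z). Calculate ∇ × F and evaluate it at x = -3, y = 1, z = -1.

(42, 17, 19)

(∇×F)₁ = ∂F₃/∂y − ∂F₂/∂z = -6*x - 24*y*z
(∇×F)₂ = ∂F₁/∂z − ∂F₃/∂x = 5*y + 2*z^2 - 10*z
(∇×F)₃ = ∂F₂/∂x − ∂F₁/∂y = 20*y + z
∇×F = (-6*x - 24*y*z, 5*y + 2*z^2 - 10*z, 20*y + z)
At (-3, 1, -1): (42, 17, 19).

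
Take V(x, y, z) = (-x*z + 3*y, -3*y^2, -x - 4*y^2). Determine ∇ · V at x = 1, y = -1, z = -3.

9

∂V₁/∂x = -z
∂V₂/∂y = -6*y
∂V₃/∂z = 0
∇·V = -6*y - z
At (1, -1, -3): 9.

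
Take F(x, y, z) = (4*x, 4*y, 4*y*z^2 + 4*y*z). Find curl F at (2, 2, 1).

(8, 0, 0)

(∇×F)₁ = ∂F₃/∂y − ∂F₂/∂z = 4*z^2 + 4*z
(∇×F)₂ = ∂F₁/∂z − ∂F₃/∂x = 0
(∇×F)₃ = ∂F₂/∂x − ∂F₁/∂y = 0
∇×F = (4*z^2 + 4*z, 0, 0)
At (2, 2, 1): (8, 0, 0).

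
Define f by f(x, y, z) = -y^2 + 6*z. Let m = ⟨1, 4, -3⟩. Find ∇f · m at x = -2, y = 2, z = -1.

∂f/∂x = 0
∂f/∂y = -2*y
∂f/∂z = 6
∇f at (-2, 2, -1) = (0, -4, 6)
∇f · m = (0)(1) + (-4)(4) + (6)(-3) = -34

-34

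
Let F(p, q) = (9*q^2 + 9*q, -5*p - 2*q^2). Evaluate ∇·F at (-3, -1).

∂F₁/∂p = 0
∂F₂/∂q = -4*q
∇·F = -4*q
At (-3, -1): 4.

4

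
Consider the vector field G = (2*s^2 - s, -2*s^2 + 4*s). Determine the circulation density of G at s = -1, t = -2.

8

∂G₂/∂s = -4*s + 4
∂G₁/∂t = 0
Scalar curl = -4*s + 4
At (-1, -2): 8.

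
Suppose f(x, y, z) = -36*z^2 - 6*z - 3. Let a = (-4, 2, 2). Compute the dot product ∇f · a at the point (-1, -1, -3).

420

∂f/∂x = 0
∂f/∂y = 0
∂f/∂z = -72*z - 6
∇f at (-1, -1, -3) = (0, 0, 210)
∇f · a = (0)(-4) + (0)(2) + (210)(2) = 420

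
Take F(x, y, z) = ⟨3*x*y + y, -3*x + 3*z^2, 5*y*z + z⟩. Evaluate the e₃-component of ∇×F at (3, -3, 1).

-13

(∇×F)_3 = ∂F₂/∂x − ∂F₁/∂y
= -3 − (3*x + 1)
= -3*x - 4
At (3, -3, 1): -13.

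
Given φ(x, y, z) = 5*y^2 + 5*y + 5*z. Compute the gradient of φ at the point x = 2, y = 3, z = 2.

(0, 35, 5)

∂φ/∂x = 0
∂φ/∂y = 10*y + 5
∂φ/∂z = 5
∇φ = (0, 10*y + 5, 5)
At (2, 3, 2): (0, 35, 5).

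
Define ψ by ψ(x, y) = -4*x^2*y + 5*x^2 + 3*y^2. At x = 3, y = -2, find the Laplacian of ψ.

∂²ψ/∂x² = 2*(-4*y + 5)
∂²ψ/∂y² = 6
∇²ψ = -8*y + 16
At (3, -2): 32.

32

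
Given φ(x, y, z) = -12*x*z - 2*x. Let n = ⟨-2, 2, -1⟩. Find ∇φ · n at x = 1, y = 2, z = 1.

∂φ/∂x = -12*z - 2
∂φ/∂y = 0
∂φ/∂z = -12*x
∇φ at (1, 2, 1) = (-14, 0, -12)
∇φ · n = (-14)(-2) + (0)(2) + (-12)(-1) = 40

40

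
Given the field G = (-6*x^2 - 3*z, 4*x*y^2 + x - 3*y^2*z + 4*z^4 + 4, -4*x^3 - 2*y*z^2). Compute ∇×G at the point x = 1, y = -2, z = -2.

(∇×G)₁ = ∂G₃/∂y − ∂G₂/∂z = 3*y^2 - 16*z^3 - 2*z^2
(∇×G)₂ = ∂G₁/∂z − ∂G₃/∂x = 12*x^2 - 3
(∇×G)₃ = ∂G₂/∂x − ∂G₁/∂y = 4*y^2 + 1
∇×G = (3*y^2 - 16*z^3 - 2*z^2, 12*x^2 - 3, 4*y^2 + 1)
At (1, -2, -2): (132, 9, 17).

(132, 9, 17)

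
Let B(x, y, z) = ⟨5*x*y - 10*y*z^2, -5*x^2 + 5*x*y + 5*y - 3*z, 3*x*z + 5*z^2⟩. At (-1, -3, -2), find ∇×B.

(∇×B)₁ = ∂B₃/∂y − ∂B₂/∂z = 3
(∇×B)₂ = ∂B₁/∂z − ∂B₃/∂x = -20*y*z - 3*z
(∇×B)₃ = ∂B₂/∂x − ∂B₁/∂y = -15*x + 5*y + 10*z^2
∇×B = (3, -20*y*z - 3*z, -15*x + 5*y + 10*z^2)
At (-1, -3, -2): (3, -114, 40).

(3, -114, 40)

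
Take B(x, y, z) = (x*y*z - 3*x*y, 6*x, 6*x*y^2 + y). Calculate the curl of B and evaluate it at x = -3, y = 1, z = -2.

(∇×B)₁ = ∂B₃/∂y − ∂B₂/∂z = 12*x*y + 1
(∇×B)₂ = ∂B₁/∂z − ∂B₃/∂x = x*y - 6*y^2
(∇×B)₃ = ∂B₂/∂x − ∂B₁/∂y = -x*z + 3*x + 6
∇×B = (12*x*y + 1, x*y - 6*y^2, -x*z + 3*x + 6)
At (-3, 1, -2): (-35, -9, -9).

(-35, -9, -9)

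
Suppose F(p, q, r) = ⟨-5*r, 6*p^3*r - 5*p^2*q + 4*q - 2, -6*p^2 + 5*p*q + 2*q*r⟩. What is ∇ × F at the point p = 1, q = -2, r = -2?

(-5, 17, -16)

(∇×F)₁ = ∂F₃/∂q − ∂F₂/∂r = -6*p^3 + 5*p + 2*r
(∇×F)₂ = ∂F₁/∂r − ∂F₃/∂p = 12*p - 5*q - 5
(∇×F)₃ = ∂F₂/∂p − ∂F₁/∂q = 18*p^2*r - 10*p*q
∇×F = (-6*p^3 + 5*p + 2*r, 12*p - 5*q - 5, 18*p^2*r - 10*p*q)
At (1, -2, -2): (-5, 17, -16).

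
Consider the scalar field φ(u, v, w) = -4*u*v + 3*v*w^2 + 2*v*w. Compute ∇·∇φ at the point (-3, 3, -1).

18

∂²φ/∂u² = 0
∂²φ/∂v² = 0
∂²φ/∂w² = 6*v
∇²φ = 6*v
At (-3, 3, -1): 18.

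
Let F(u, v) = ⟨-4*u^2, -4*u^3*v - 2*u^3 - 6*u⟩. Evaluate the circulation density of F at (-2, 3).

-174

∂F₂/∂u = -12*u^2*v - 6*u^2 - 6
∂F₁/∂v = 0
Scalar curl = -12*u^2*v - 6*u^2 - 6
At (-2, 3): -174.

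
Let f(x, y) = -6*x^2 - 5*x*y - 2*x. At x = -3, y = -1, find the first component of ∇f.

(∇f)_1 = ∂f/∂x = -12*x - 5*y - 2
At (-3, -1): 39.

39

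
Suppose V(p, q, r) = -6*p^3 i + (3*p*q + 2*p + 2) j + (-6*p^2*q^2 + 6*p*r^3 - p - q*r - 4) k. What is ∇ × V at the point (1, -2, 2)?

(∇×V)₁ = ∂V₃/∂q − ∂V₂/∂r = -12*p^2*q - r
(∇×V)₂ = ∂V₁/∂r − ∂V₃/∂p = 12*p*q^2 - 6*r^3 + 1
(∇×V)₃ = ∂V₂/∂p − ∂V₁/∂q = 3*q + 2
∇×V = (-12*p^2*q - r, 12*p*q^2 - 6*r^3 + 1, 3*q + 2)
At (1, -2, 2): (22, 1, -4).

(22, 1, -4)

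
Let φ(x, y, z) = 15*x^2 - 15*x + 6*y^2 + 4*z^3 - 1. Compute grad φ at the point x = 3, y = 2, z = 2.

∂φ/∂x = 30*x - 15
∂φ/∂y = 12*y
∂φ/∂z = 12*z^2
∇φ = (30*x - 15, 12*y, 12*z^2)
At (3, 2, 2): (75, 24, 48).

(75, 24, 48)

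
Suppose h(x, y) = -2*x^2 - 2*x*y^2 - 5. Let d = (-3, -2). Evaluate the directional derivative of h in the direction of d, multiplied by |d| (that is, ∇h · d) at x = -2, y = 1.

-34

∂h/∂x = -4*x - 2*y^2
∂h/∂y = -4*x*y
∇h at (-2, 1) = (6, 8)
∇h · d = (6)(-3) + (8)(-2) = -34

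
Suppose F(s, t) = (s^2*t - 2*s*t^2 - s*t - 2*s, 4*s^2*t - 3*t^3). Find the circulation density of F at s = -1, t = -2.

22

∂F₂/∂s = 8*s*t
∂F₁/∂t = s^2 - 4*s*t - s
Scalar curl = -s^2 + 12*s*t + s
At (-1, -2): 22.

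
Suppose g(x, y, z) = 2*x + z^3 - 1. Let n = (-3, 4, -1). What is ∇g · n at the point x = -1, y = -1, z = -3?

∂g/∂x = 2
∂g/∂y = 0
∂g/∂z = 3*z^2
∇g at (-1, -1, -3) = (2, 0, 27)
∇g · n = (2)(-3) + (0)(4) + (27)(-1) = -33

-33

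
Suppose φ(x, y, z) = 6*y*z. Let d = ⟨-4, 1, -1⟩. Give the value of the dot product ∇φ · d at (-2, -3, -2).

6

∂φ/∂x = 0
∂φ/∂y = 6*z
∂φ/∂z = 6*y
∇φ at (-2, -3, -2) = (0, -12, -18)
∇φ · d = (0)(-4) + (-12)(1) + (-18)(-1) = 6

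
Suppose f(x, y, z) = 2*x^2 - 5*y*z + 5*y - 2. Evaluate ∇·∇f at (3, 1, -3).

4

∂²f/∂x² = 4
∂²f/∂y² = 0
∂²f/∂z² = 0
∇²f = 4
At (3, 1, -3): 4.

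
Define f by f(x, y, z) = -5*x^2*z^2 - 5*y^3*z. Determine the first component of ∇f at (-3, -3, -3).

270

(∇f)_1 = ∂f/∂x = -10*x*z^2
At (-3, -3, -3): 270.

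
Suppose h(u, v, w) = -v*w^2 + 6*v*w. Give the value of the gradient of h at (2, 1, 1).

(0, 5, 4)

∂h/∂u = 0
∂h/∂v = -w^2 + 6*w
∂h/∂w = -2*v*w + 6*v
∇h = (0, -w^2 + 6*w, -2*v*w + 6*v)
At (2, 1, 1): (0, 5, 4).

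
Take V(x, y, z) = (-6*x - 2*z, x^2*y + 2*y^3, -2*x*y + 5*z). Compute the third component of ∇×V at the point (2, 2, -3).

(∇×V)_3 = ∂V₂/∂x − ∂V₁/∂y
= 2*x*y − (0)
= 2*x*y
At (2, 2, -3): 8.

8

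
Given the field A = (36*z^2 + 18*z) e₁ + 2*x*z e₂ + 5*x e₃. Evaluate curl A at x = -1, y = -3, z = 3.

(∇×A)₁ = ∂A₃/∂y − ∂A₂/∂z = -2*x
(∇×A)₂ = ∂A₁/∂z − ∂A₃/∂x = 72*z + 13
(∇×A)₃ = ∂A₂/∂x − ∂A₁/∂y = 2*z
∇×A = (-2*x, 72*z + 13, 2*z)
At (-1, -3, 3): (2, 229, 6).

(2, 229, 6)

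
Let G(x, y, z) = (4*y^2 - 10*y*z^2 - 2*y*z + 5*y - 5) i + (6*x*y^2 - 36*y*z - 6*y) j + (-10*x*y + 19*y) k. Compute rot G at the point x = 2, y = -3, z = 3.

(-109, 156, 169)

(∇×G)₁ = ∂G₃/∂y − ∂G₂/∂z = -10*x + 36*y + 19
(∇×G)₂ = ∂G₁/∂z − ∂G₃/∂x = -20*y*z + 8*y
(∇×G)₃ = ∂G₂/∂x − ∂G₁/∂y = 6*y^2 - 8*y + 10*z^2 + 2*z - 5
∇×G = (-10*x + 36*y + 19, -20*y*z + 8*y, 6*y^2 - 8*y + 10*z^2 + 2*z - 5)
At (2, -3, 3): (-109, 156, 169).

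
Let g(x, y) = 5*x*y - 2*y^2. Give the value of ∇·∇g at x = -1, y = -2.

∂²g/∂x² = 0
∂²g/∂y² = -4
∇²g = -4
At (-1, -2): -4.

-4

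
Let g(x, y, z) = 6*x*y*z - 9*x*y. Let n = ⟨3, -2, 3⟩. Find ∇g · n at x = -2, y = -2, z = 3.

54

∂g/∂x = 6*y*z - 9*y
∂g/∂y = 6*x*z - 9*x
∂g/∂z = 6*x*y
∇g at (-2, -2, 3) = (-18, -18, 24)
∇g · n = (-18)(3) + (-18)(-2) + (24)(3) = 54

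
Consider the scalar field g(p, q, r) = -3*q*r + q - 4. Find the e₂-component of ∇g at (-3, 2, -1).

(∇g)_2 = ∂g/∂q = -3*r + 1
At (-3, 2, -1): 4.

4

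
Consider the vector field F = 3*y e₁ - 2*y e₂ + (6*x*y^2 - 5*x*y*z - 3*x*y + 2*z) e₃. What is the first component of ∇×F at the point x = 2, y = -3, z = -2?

-58

(∇×F)_1 = ∂F₃/∂y − ∂F₂/∂z
= 12*x*y - 5*x*z - 3*x − (0)
= 12*x*y - 5*x*z - 3*x
At (2, -3, -2): -58.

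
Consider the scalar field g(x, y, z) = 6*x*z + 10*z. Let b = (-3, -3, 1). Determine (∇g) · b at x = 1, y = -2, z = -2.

∂g/∂x = 6*z
∂g/∂y = 0
∂g/∂z = 6*x + 10
∇g at (1, -2, -2) = (-12, 0, 16)
∇g · b = (-12)(-3) + (0)(-3) + (16)(1) = 52

52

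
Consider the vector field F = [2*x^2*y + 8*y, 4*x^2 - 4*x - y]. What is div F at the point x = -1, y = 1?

-5

∂F₁/∂x = 4*x*y
∂F₂/∂y = -1
∇·F = 4*x*y - 1
At (-1, 1): -5.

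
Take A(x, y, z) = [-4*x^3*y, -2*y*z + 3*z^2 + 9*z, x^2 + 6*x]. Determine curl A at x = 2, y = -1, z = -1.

(-5, -10, 32)

(∇×A)₁ = ∂A₃/∂y − ∂A₂/∂z = 2*y - 6*z - 9
(∇×A)₂ = ∂A₁/∂z − ∂A₃/∂x = -2*x - 6
(∇×A)₃ = ∂A₂/∂x − ∂A₁/∂y = 4*x^3
∇×A = (2*y - 6*z - 9, -2*x - 6, 4*x^3)
At (2, -1, -1): (-5, -10, 32).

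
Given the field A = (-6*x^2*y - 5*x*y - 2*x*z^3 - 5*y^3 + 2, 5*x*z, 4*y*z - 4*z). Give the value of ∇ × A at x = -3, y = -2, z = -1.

(∇×A)₁ = ∂A₃/∂y − ∂A₂/∂z = -5*x + 4*z
(∇×A)₂ = ∂A₁/∂z − ∂A₃/∂x = -6*x*z^2
(∇×A)₃ = ∂A₂/∂x − ∂A₁/∂y = 6*x^2 + 5*x + 15*y^2 + 5*z
∇×A = (-5*x + 4*z, -6*x*z^2, 6*x^2 + 5*x + 15*y^2 + 5*z)
At (-3, -2, -1): (11, 18, 94).

(11, 18, 94)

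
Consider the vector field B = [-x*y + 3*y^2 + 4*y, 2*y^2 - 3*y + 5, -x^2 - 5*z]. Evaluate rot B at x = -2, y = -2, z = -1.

(∇×B)₁ = ∂B₃/∂y − ∂B₂/∂z = 0
(∇×B)₂ = ∂B₁/∂z − ∂B₃/∂x = 2*x
(∇×B)₃ = ∂B₂/∂x − ∂B₁/∂y = x - 6*y - 4
∇×B = (0, 2*x, x - 6*y - 4)
At (-2, -2, -1): (0, -4, 6).

(0, -4, 6)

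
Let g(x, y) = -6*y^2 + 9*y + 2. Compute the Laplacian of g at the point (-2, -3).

∂²g/∂x² = 0
∂²g/∂y² = -12
∇²g = -12
At (-2, -3): -12.

-12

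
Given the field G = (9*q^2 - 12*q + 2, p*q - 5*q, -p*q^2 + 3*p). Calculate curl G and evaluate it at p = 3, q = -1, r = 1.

(6, -2, 29)

(∇×G)₁ = ∂G₃/∂q − ∂G₂/∂r = -2*p*q
(∇×G)₂ = ∂G₁/∂r − ∂G₃/∂p = q^2 - 3
(∇×G)₃ = ∂G₂/∂p − ∂G₁/∂q = -17*q + 12
∇×G = (-2*p*q, q^2 - 3, -17*q + 12)
At (3, -1, 1): (6, -2, 29).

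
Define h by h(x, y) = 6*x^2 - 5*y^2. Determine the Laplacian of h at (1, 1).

2

∂²h/∂x² = 12
∂²h/∂y² = -10
∇²h = 2
At (1, 1): 2.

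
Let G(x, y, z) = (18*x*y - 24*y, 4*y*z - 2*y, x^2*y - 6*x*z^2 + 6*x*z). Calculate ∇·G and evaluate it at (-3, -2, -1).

∂G₁/∂x = 18*y
∂G₂/∂y = 4*z - 2
∂G₃/∂z = -12*x*z + 6*x
∇·G = -12*x*z + 6*x + 18*y + 4*z - 2
At (-3, -2, -1): -96.

-96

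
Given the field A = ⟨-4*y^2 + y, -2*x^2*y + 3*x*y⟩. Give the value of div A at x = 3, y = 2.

∂A₁/∂x = 0
∂A₂/∂y = -2*x^2 + 3*x
∇·A = -2*x^2 + 3*x
At (3, 2): -9.

-9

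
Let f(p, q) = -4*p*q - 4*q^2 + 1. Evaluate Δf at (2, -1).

∂²f/∂p² = 0
∂²f/∂q² = -8
∇²f = -8
At (2, -1): -8.

-8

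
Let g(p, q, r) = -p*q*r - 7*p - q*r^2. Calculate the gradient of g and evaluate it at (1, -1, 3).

(-4, -12, 7)

∂g/∂p = -q*r - 7
∂g/∂q = -p*r - r^2
∂g/∂r = -p*q - 2*q*r
∇g = (-q*r - 7, -p*r - r^2, -p*q - 2*q*r)
At (1, -1, 3): (-4, -12, 7).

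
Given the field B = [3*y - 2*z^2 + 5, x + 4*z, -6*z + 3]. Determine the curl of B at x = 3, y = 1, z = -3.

(-4, 12, -2)

(∇×B)₁ = ∂B₃/∂y − ∂B₂/∂z = -4
(∇×B)₂ = ∂B₁/∂z − ∂B₃/∂x = -4*z
(∇×B)₃ = ∂B₂/∂x − ∂B₁/∂y = -2
∇×B = (-4, -4*z, -2)
At (3, 1, -3): (-4, 12, -2).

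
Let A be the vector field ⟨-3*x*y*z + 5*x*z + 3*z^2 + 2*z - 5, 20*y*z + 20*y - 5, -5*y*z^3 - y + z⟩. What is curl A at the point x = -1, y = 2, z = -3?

(∇×A)₁ = ∂A₃/∂y − ∂A₂/∂z = -20*y - 5*z^3 - 1
(∇×A)₂ = ∂A₁/∂z − ∂A₃/∂x = -3*x*y + 5*x + 6*z + 2
(∇×A)₃ = ∂A₂/∂x − ∂A₁/∂y = 3*x*z
∇×A = (-20*y - 5*z^3 - 1, -3*x*y + 5*x + 6*z + 2, 3*x*z)
At (-1, 2, -3): (94, -15, 9).

(94, -15, 9)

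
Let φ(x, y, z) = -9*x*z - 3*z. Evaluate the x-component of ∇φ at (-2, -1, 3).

-27

(∇φ)_1 = ∂φ/∂x = -9*z
At (-2, -1, 3): -27.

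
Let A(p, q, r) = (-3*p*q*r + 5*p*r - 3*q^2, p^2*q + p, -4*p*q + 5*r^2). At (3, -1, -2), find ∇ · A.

-27

∂A₁/∂p = -3*q*r + 5*r
∂A₂/∂q = p^2
∂A₃/∂r = 10*r
∇·A = p^2 - 3*q*r + 15*r
At (3, -1, -2): -27.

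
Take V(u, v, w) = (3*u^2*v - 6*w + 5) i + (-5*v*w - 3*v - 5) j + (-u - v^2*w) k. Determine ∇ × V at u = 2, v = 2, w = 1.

(∇×V)₁ = ∂V₃/∂v − ∂V₂/∂w = -2*v*w + 5*v
(∇×V)₂ = ∂V₁/∂w − ∂V₃/∂u = -5
(∇×V)₃ = ∂V₂/∂u − ∂V₁/∂v = -3*u^2
∇×V = (-2*v*w + 5*v, -5, -3*u^2)
At (2, 2, 1): (6, -5, -12).

(6, -5, -12)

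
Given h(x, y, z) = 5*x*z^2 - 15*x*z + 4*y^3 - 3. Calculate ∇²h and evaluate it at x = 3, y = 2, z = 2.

∂²h/∂x² = 0
∂²h/∂y² = 24*y
∂²h/∂z² = 10*x
∇²h = 10*x + 24*y
At (3, 2, 2): 78.

78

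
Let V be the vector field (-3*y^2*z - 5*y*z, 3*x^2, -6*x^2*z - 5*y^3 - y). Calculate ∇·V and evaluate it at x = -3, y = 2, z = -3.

-54

∂V₁/∂x = 0
∂V₂/∂y = 0
∂V₃/∂z = -6*x^2
∇·V = -6*x^2
At (-3, 2, -3): -54.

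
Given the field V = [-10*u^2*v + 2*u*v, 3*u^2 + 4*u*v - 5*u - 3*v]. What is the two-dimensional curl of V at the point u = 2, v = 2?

∂V₂/∂u = 6*u + 4*v - 5
∂V₁/∂v = -10*u^2 + 2*u
Scalar curl = 10*u^2 + 4*u + 4*v - 5
At (2, 2): 51.

51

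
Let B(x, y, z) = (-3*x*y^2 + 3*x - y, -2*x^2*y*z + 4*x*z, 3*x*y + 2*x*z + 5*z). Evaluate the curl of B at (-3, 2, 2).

(∇×B)₁ = ∂B₃/∂y − ∂B₂/∂z = 2*x^2*y - x
(∇×B)₂ = ∂B₁/∂z − ∂B₃/∂x = -3*y - 2*z
(∇×B)₃ = ∂B₂/∂x − ∂B₁/∂y = -4*x*y*z + 6*x*y + 4*z + 1
∇×B = (2*x^2*y - x, -3*y - 2*z, -4*x*y*z + 6*x*y + 4*z + 1)
At (-3, 2, 2): (39, -10, 21).

(39, -10, 21)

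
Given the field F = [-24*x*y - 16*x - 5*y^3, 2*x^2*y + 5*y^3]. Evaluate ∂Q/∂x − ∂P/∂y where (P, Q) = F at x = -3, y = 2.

-36

∂F₂/∂x = 4*x*y
∂F₁/∂y = -24*x - 15*y^2
Scalar curl = 4*x*y + 24*x + 15*y^2
At (-3, 2): -36.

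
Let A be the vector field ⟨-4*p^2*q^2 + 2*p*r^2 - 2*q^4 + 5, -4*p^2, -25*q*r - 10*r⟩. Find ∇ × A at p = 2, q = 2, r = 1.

(-25, 8, 112)

(∇×A)₁ = ∂A₃/∂q − ∂A₂/∂r = -25*r
(∇×A)₂ = ∂A₁/∂r − ∂A₃/∂p = 4*p*r
(∇×A)₃ = ∂A₂/∂p − ∂A₁/∂q = 8*p^2*q - 8*p + 8*q^3
∇×A = (-25*r, 4*p*r, 8*p^2*q - 8*p + 8*q^3)
At (2, 2, 1): (-25, 8, 112).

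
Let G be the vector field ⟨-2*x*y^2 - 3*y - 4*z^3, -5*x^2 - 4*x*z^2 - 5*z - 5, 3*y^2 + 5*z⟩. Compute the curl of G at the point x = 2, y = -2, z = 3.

(41, -108, -69)

(∇×G)₁ = ∂G₃/∂y − ∂G₂/∂z = 8*x*z + 6*y + 5
(∇×G)₂ = ∂G₁/∂z − ∂G₃/∂x = -12*z^2
(∇×G)₃ = ∂G₂/∂x − ∂G₁/∂y = 4*x*y - 10*x - 4*z^2 + 3
∇×G = (8*x*z + 6*y + 5, -12*z^2, 4*x*y - 10*x - 4*z^2 + 3)
At (2, -2, 3): (41, -108, -69).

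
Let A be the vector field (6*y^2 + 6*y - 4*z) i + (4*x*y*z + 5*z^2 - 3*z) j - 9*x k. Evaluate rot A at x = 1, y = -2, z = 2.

(∇×A)₁ = ∂A₃/∂y − ∂A₂/∂z = -4*x*y - 10*z + 3
(∇×A)₂ = ∂A₁/∂z − ∂A₃/∂x = 5
(∇×A)₃ = ∂A₂/∂x − ∂A₁/∂y = 4*y*z - 12*y - 6
∇×A = (-4*x*y - 10*z + 3, 5, 4*y*z - 12*y - 6)
At (1, -2, 2): (-9, 5, 2).

(-9, 5, 2)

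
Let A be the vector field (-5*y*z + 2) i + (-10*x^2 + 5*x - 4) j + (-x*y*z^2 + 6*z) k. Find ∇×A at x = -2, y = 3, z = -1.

(2, -12, 40)

(∇×A)₁ = ∂A₃/∂y − ∂A₂/∂z = -x*z^2
(∇×A)₂ = ∂A₁/∂z − ∂A₃/∂x = y*z^2 - 5*y
(∇×A)₃ = ∂A₂/∂x − ∂A₁/∂y = -20*x + 5*z + 5
∇×A = (-x*z^2, y*z^2 - 5*y, -20*x + 5*z + 5)
At (-2, 3, -1): (2, -12, 40).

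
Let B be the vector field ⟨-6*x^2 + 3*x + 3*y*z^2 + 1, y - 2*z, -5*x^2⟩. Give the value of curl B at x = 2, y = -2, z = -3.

(∇×B)₁ = ∂B₃/∂y − ∂B₂/∂z = 2
(∇×B)₂ = ∂B₁/∂z − ∂B₃/∂x = 10*x + 6*y*z
(∇×B)₃ = ∂B₂/∂x − ∂B₁/∂y = -3*z^2
∇×B = (2, 10*x + 6*y*z, -3*z^2)
At (2, -2, -3): (2, 56, -27).

(2, 56, -27)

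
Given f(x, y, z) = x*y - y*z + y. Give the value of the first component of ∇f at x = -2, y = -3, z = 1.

-3

(∇f)_1 = ∂f/∂x = y
At (-2, -3, 1): -3.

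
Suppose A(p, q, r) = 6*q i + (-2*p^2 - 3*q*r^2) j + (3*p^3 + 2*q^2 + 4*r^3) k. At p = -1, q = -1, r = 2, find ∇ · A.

∂A₁/∂p = 0
∂A₂/∂q = -3*r^2
∂A₃/∂r = 12*r^2
∇·A = 9*r^2
At (-1, -1, 2): 36.

36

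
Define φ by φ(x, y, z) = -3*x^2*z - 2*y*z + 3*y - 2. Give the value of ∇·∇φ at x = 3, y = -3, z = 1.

∂²φ/∂x² = -6*z
∂²φ/∂y² = 0
∂²φ/∂z² = 0
∇²φ = -6*z
At (3, -3, 1): -6.

-6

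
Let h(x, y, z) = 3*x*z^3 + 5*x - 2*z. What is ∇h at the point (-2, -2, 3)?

∂h/∂x = 3*z^3 + 5
∂h/∂y = 0
∂h/∂z = 9*x*z^2 - 2
∇h = (3*z^3 + 5, 0, 9*x*z^2 - 2)
At (-2, -2, 3): (86, 0, -164).

(86, 0, -164)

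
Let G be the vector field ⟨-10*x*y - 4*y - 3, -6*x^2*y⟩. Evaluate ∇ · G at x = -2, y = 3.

∂G₁/∂x = -10*y
∂G₂/∂y = -6*x^2
∇·G = -6*x^2 - 10*y
At (-2, 3): -54.

-54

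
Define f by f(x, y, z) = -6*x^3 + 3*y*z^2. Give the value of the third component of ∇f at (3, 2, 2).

(∇f)_3 = ∂f/∂z = 6*y*z
At (3, 2, 2): 24.

24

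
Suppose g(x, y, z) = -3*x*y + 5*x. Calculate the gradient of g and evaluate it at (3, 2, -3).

∂g/∂x = -3*y + 5
∂g/∂y = -3*x
∂g/∂z = 0
∇g = (-3*y + 5, -3*x, 0)
At (3, 2, -3): (-1, -9, 0).

(-1, -9, 0)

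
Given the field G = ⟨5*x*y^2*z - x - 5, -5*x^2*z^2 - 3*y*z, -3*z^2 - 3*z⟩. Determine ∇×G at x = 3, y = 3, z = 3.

(279, 135, -540)

(∇×G)₁ = ∂G₃/∂y − ∂G₂/∂z = 10*x^2*z + 3*y
(∇×G)₂ = ∂G₁/∂z − ∂G₃/∂x = 5*x*y^2
(∇×G)₃ = ∂G₂/∂x − ∂G₁/∂y = -10*x*y*z - 10*x*z^2
∇×G = (10*x^2*z + 3*y, 5*x*y^2, -10*x*y*z - 10*x*z^2)
At (3, 3, 3): (279, 135, -540).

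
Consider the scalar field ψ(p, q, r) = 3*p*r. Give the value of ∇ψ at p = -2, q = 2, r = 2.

(6, 0, -6)

∂ψ/∂p = 3*r
∂ψ/∂q = 0
∂ψ/∂r = 3*p
∇ψ = (3*r, 0, 3*p)
At (-2, 2, 2): (6, 0, -6).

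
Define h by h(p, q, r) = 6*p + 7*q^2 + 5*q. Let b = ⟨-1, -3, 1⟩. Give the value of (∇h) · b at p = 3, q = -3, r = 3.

∂h/∂p = 6
∂h/∂q = 14*q + 5
∂h/∂r = 0
∇h at (3, -3, 3) = (6, -37, 0)
∇h · b = (6)(-1) + (-37)(-3) + (0)(1) = 105

105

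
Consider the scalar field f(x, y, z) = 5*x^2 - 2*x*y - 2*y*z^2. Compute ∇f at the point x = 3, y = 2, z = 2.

(26, -14, -16)

∂f/∂x = 10*x - 2*y
∂f/∂y = -2*x - 2*z^2
∂f/∂z = -4*y*z
∇f = (10*x - 2*y, -2*x - 2*z^2, -4*y*z)
At (3, 2, 2): (26, -14, -16).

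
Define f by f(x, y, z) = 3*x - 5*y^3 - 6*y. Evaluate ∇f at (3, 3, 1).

(3, -141, 0)

∂f/∂x = 3
∂f/∂y = -15*y^2 - 6
∂f/∂z = 0
∇f = (3, -15*y^2 - 6, 0)
At (3, 3, 1): (3, -141, 0).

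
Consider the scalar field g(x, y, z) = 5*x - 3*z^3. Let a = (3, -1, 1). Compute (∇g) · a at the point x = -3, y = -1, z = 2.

∂g/∂x = 5
∂g/∂y = 0
∂g/∂z = -9*z^2
∇g at (-3, -1, 2) = (5, 0, -36)
∇g · a = (5)(3) + (0)(-1) + (-36)(1) = -21

-21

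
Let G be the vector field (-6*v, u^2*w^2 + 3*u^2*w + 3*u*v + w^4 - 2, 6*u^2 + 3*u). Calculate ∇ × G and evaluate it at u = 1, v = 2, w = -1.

(3, -15, 8)

(∇×G)₁ = ∂G₃/∂v − ∂G₂/∂w = -2*u^2*w - 3*u^2 - 4*w^3
(∇×G)₂ = ∂G₁/∂w − ∂G₃/∂u = -12*u - 3
(∇×G)₃ = ∂G₂/∂u − ∂G₁/∂v = 2*u*w^2 + 6*u*w + 3*v + 6
∇×G = (-2*u^2*w - 3*u^2 - 4*w^3, -12*u - 3, 2*u*w^2 + 6*u*w + 3*v + 6)
At (1, 2, -1): (3, -15, 8).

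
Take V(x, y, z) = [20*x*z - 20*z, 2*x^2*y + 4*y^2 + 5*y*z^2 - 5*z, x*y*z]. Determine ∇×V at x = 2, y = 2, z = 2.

(∇×V)₁ = ∂V₃/∂y − ∂V₂/∂z = x*z - 10*y*z + 5
(∇×V)₂ = ∂V₁/∂z − ∂V₃/∂x = 20*x - y*z - 20
(∇×V)₃ = ∂V₂/∂x − ∂V₁/∂y = 4*x*y
∇×V = (x*z - 10*y*z + 5, 20*x - y*z - 20, 4*x*y)
At (2, 2, 2): (-31, 16, 16).

(-31, 16, 16)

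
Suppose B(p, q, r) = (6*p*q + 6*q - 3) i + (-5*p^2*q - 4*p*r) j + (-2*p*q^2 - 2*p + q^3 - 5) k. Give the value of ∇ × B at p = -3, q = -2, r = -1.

(∇×B)₁ = ∂B₃/∂q − ∂B₂/∂r = -4*p*q + 4*p + 3*q^2
(∇×B)₂ = ∂B₁/∂r − ∂B₃/∂p = 2*q^2 + 2
(∇×B)₃ = ∂B₂/∂p − ∂B₁/∂q = -10*p*q - 6*p - 4*r - 6
∇×B = (-4*p*q + 4*p + 3*q^2, 2*q^2 + 2, -10*p*q - 6*p - 4*r - 6)
At (-3, -2, -1): (-24, 10, -44).

(-24, 10, -44)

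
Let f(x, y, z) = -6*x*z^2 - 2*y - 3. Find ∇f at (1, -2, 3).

(-54, -2, -36)

∂f/∂x = -6*z^2
∂f/∂y = -2
∂f/∂z = -12*x*z
∇f = (-6*z^2, -2, -12*x*z)
At (1, -2, 3): (-54, -2, -36).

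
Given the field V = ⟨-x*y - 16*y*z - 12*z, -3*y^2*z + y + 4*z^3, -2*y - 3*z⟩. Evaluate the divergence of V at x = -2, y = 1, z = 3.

∂V₁/∂x = -y
∂V₂/∂y = -6*y*z + 1
∂V₃/∂z = -3
∇·V = -6*y*z - y - 2
At (-2, 1, 3): -21.

-21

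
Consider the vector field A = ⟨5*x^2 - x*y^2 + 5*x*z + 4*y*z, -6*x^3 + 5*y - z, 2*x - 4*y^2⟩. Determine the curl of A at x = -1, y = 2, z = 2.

(∇×A)₁ = ∂A₃/∂y − ∂A₂/∂z = -8*y + 1
(∇×A)₂ = ∂A₁/∂z − ∂A₃/∂x = 5*x + 4*y - 2
(∇×A)₃ = ∂A₂/∂x − ∂A₁/∂y = -18*x^2 + 2*x*y - 4*z
∇×A = (-8*y + 1, 5*x + 4*y - 2, -18*x^2 + 2*x*y - 4*z)
At (-1, 2, 2): (-15, 1, -30).

(-15, 1, -30)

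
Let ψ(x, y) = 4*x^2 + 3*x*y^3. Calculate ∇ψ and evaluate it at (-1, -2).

∂ψ/∂x = 8*x + 3*y^3
∂ψ/∂y = 9*x*y^2
∇ψ = (8*x + 3*y^3, 9*x*y^2)
At (-1, -2): (-32, -36).

(-32, -36)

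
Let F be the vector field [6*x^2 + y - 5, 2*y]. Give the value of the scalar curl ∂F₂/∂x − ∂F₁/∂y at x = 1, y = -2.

-1

∂F₂/∂x = 0
∂F₁/∂y = 1
Scalar curl = -1
At (1, -2): -1.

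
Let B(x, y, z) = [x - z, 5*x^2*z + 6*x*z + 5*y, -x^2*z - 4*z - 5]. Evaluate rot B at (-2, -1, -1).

(-8, 3, 14)

(∇×B)₁ = ∂B₃/∂y − ∂B₂/∂z = -5*x^2 - 6*x
(∇×B)₂ = ∂B₁/∂z − ∂B₃/∂x = 2*x*z - 1
(∇×B)₃ = ∂B₂/∂x − ∂B₁/∂y = 10*x*z + 6*z
∇×B = (-5*x^2 - 6*x, 2*x*z - 1, 10*x*z + 6*z)
At (-2, -1, -1): (-8, 3, 14).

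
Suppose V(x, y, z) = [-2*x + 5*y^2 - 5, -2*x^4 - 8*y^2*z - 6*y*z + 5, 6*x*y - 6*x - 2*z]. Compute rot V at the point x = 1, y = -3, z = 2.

(60, 24, 22)

(∇×V)₁ = ∂V₃/∂y − ∂V₂/∂z = 6*x + 8*y^2 + 6*y
(∇×V)₂ = ∂V₁/∂z − ∂V₃/∂x = -6*y + 6
(∇×V)₃ = ∂V₂/∂x − ∂V₁/∂y = -8*x^3 - 10*y
∇×V = (6*x + 8*y^2 + 6*y, -6*y + 6, -8*x^3 - 10*y)
At (1, -3, 2): (60, 24, 22).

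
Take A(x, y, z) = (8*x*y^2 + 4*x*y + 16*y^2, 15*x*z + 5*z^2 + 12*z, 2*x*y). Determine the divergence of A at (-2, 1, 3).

12

∂A₁/∂x = 8*y^2 + 4*y
∂A₂/∂y = 0
∂A₃/∂z = 0
∇·A = 8*y^2 + 4*y
At (-2, 1, 3): 12.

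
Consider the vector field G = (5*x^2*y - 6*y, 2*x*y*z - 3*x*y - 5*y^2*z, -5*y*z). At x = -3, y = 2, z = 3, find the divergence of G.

∂G₁/∂x = 10*x*y
∂G₂/∂y = 2*x*z - 3*x - 10*y*z
∂G₃/∂z = -5*y
∇·G = 10*x*y + 2*x*z - 3*x - 10*y*z - 5*y
At (-3, 2, 3): -139.

-139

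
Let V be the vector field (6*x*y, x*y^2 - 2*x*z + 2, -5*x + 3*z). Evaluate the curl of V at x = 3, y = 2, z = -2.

(6, 5, -10)

(∇×V)₁ = ∂V₃/∂y − ∂V₂/∂z = 2*x
(∇×V)₂ = ∂V₁/∂z − ∂V₃/∂x = 5
(∇×V)₃ = ∂V₂/∂x − ∂V₁/∂y = -6*x + y^2 - 2*z
∇×V = (2*x, 5, -6*x + y^2 - 2*z)
At (3, 2, -2): (6, 5, -10).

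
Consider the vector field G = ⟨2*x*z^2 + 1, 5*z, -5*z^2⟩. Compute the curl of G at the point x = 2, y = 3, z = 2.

(-5, 16, 0)

(∇×G)₁ = ∂G₃/∂y − ∂G₂/∂z = -5
(∇×G)₂ = ∂G₁/∂z − ∂G₃/∂x = 4*x*z
(∇×G)₃ = ∂G₂/∂x − ∂G₁/∂y = 0
∇×G = (-5, 4*x*z, 0)
At (2, 3, 2): (-5, 16, 0).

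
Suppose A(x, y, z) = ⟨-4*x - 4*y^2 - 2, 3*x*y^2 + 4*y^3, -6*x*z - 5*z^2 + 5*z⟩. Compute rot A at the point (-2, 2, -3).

(0, -18, 28)

(∇×A)₁ = ∂A₃/∂y − ∂A₂/∂z = 0
(∇×A)₂ = ∂A₁/∂z − ∂A₃/∂x = 6*z
(∇×A)₃ = ∂A₂/∂x − ∂A₁/∂y = 3*y^2 + 8*y
∇×A = (0, 6*z, 3*y^2 + 8*y)
At (-2, 2, -3): (0, -18, 28).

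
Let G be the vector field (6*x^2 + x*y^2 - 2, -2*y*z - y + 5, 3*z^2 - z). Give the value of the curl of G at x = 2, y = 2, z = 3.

(∇×G)₁ = ∂G₃/∂y − ∂G₂/∂z = 2*y
(∇×G)₂ = ∂G₁/∂z − ∂G₃/∂x = 0
(∇×G)₃ = ∂G₂/∂x − ∂G₁/∂y = -2*x*y
∇×G = (2*y, 0, -2*x*y)
At (2, 2, 3): (4, 0, -8).

(4, 0, -8)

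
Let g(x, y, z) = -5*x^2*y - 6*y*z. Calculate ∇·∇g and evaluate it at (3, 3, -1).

-30

∂²g/∂x² = -10*y
∂²g/∂y² = 0
∂²g/∂z² = 0
∇²g = -10*y
At (3, 3, -1): -30.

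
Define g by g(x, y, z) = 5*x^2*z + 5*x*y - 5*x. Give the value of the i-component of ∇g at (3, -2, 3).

(∇g)_1 = ∂g/∂x = 10*x*z + 5*y - 5
At (3, -2, 3): 75.

75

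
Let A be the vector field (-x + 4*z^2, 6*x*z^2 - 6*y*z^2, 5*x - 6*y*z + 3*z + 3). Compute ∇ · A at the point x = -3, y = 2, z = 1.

∂A₁/∂x = -1
∂A₂/∂y = -6*z^2
∂A₃/∂z = -6*y + 3
∇·A = -6*y - 6*z^2 + 2
At (-3, 2, 1): -16.

-16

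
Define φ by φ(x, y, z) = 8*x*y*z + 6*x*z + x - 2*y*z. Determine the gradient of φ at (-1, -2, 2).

∂φ/∂x = 8*y*z + 6*z + 1
∂φ/∂y = 8*x*z - 2*z
∂φ/∂z = 8*x*y + 6*x - 2*y
∇φ = (8*y*z + 6*z + 1, 8*x*z - 2*z, 8*x*y + 6*x - 2*y)
At (-1, -2, 2): (-19, -20, 14).

(-19, -20, 14)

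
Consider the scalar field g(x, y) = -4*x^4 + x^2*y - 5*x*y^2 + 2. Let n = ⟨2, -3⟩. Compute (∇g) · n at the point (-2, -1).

302

∂g/∂x = -16*x^3 + 2*x*y - 5*y^2
∂g/∂y = x^2 - 10*x*y
∇g at (-2, -1) = (127, -16)
∇g · n = (127)(2) + (-16)(-3) = 302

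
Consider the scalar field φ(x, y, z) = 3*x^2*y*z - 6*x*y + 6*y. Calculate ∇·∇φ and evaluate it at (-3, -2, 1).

∂²φ/∂x² = 6*y*z
∂²φ/∂y² = 0
∂²φ/∂z² = 0
∇²φ = 6*y*z
At (-3, -2, 1): -12.

-12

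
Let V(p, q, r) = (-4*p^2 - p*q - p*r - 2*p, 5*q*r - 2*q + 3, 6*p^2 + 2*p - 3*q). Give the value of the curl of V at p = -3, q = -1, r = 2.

(∇×V)₁ = ∂V₃/∂q − ∂V₂/∂r = -5*q - 3
(∇×V)₂ = ∂V₁/∂r − ∂V₃/∂p = -13*p - 2
(∇×V)₃ = ∂V₂/∂p − ∂V₁/∂q = p
∇×V = (-5*q - 3, -13*p - 2, p)
At (-3, -1, 2): (2, 37, -3).

(2, 37, -3)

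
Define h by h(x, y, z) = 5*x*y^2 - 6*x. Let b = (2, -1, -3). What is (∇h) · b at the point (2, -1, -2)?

∂h/∂x = 5*y^2 - 6
∂h/∂y = 10*x*y
∂h/∂z = 0
∇h at (2, -1, -2) = (-1, -20, 0)
∇h · b = (-1)(2) + (-20)(-1) + (0)(-3) = 18

18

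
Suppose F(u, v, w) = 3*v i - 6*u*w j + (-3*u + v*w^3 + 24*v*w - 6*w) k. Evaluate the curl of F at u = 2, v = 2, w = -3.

(∇×F)₁ = ∂F₃/∂v − ∂F₂/∂w = 6*u + w^3 + 24*w
(∇×F)₂ = ∂F₁/∂w − ∂F₃/∂u = 3
(∇×F)₃ = ∂F₂/∂u − ∂F₁/∂v = -6*w - 3
∇×F = (6*u + w^3 + 24*w, 3, -6*w - 3)
At (2, 2, -3): (-87, 3, 15).

(-87, 3, 15)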